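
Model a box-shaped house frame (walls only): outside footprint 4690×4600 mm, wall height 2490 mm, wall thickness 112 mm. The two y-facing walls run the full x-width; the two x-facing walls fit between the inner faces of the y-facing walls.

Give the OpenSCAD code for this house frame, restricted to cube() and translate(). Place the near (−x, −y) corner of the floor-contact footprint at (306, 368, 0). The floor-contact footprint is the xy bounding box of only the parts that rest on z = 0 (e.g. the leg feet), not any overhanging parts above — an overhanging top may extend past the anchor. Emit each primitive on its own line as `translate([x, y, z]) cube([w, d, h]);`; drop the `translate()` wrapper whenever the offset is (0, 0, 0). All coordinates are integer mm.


translate([306, 368, 0]) cube([4690, 112, 2490]);
translate([306, 4856, 0]) cube([4690, 112, 2490]);
translate([306, 480, 0]) cube([112, 4376, 2490]);
translate([4884, 480, 0]) cube([112, 4376, 2490]);


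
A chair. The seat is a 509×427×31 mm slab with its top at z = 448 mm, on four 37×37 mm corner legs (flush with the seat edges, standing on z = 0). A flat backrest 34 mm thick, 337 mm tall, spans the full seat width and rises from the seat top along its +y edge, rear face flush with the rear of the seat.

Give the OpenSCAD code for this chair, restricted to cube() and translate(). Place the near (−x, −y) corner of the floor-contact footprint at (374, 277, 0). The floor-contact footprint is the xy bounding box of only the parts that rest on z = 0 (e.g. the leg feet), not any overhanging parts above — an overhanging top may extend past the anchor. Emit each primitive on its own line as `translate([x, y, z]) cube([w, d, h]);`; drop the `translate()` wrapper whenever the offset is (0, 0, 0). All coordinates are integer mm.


// leg_h = 448 - 31 = 417
translate([374, 277, 417]) cube([509, 427, 31]);
translate([374, 277, 0]) cube([37, 37, 417]);
translate([846, 277, 0]) cube([37, 37, 417]);
translate([374, 667, 0]) cube([37, 37, 417]);
translate([846, 667, 0]) cube([37, 37, 417]);
translate([374, 670, 448]) cube([509, 34, 337]);


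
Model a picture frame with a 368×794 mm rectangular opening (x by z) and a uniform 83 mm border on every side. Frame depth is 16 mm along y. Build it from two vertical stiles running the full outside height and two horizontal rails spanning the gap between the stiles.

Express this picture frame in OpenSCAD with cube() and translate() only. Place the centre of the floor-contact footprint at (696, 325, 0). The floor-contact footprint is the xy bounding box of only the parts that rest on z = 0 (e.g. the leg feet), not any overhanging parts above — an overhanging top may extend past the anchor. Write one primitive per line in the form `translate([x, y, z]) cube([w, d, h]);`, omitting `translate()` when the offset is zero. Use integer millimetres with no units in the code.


translate([429, 317, 0]) cube([83, 16, 960]);
translate([880, 317, 0]) cube([83, 16, 960]);
translate([512, 317, 0]) cube([368, 16, 83]);
translate([512, 317, 877]) cube([368, 16, 83]);


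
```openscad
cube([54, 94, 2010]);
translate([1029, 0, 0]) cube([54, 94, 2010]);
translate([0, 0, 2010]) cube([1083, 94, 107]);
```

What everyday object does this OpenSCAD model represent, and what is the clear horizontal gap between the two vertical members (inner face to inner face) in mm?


A door frame. The clear opening width is 975 mm.

Two 2010 mm tall posts with a header on top — a door frame. The left jamb is 54 mm wide at x = 0; the right jamb starts at x = 1029. The clear opening is 1029 − 54 = 975 mm.


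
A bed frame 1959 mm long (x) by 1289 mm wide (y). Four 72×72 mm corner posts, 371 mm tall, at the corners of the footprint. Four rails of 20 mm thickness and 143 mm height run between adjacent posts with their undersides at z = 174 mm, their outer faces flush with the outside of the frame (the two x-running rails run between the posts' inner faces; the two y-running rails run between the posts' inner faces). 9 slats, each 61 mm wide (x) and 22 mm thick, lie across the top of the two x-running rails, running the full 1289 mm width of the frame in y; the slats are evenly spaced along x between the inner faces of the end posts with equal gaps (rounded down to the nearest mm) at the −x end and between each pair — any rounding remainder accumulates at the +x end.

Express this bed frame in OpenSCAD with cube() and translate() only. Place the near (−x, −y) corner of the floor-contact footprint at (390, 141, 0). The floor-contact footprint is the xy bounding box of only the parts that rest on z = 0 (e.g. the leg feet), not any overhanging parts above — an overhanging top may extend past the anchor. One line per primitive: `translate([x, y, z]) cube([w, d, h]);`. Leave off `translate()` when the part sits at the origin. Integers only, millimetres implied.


// slat z = rail_z + rail_h = 174 + 143 = 317
// slat gap = ⌊(1815 − 9·61) / 10⌋ = 126
translate([390, 141, 0]) cube([72, 72, 371]);
translate([390, 1358, 0]) cube([72, 72, 371]);
translate([2277, 141, 0]) cube([72, 72, 371]);
translate([2277, 1358, 0]) cube([72, 72, 371]);
translate([462, 141, 174]) cube([1815, 20, 143]);
translate([462, 1410, 174]) cube([1815, 20, 143]);
translate([390, 213, 174]) cube([20, 1145, 143]);
translate([2329, 213, 174]) cube([20, 1145, 143]);
translate([588, 141, 317]) cube([61, 1289, 22]);
translate([775, 141, 317]) cube([61, 1289, 22]);
translate([962, 141, 317]) cube([61, 1289, 22]);
translate([1149, 141, 317]) cube([61, 1289, 22]);
translate([1336, 141, 317]) cube([61, 1289, 22]);
translate([1523, 141, 317]) cube([61, 1289, 22]);
translate([1710, 141, 317]) cube([61, 1289, 22]);
translate([1897, 141, 317]) cube([61, 1289, 22]);
translate([2084, 141, 317]) cube([61, 1289, 22]);


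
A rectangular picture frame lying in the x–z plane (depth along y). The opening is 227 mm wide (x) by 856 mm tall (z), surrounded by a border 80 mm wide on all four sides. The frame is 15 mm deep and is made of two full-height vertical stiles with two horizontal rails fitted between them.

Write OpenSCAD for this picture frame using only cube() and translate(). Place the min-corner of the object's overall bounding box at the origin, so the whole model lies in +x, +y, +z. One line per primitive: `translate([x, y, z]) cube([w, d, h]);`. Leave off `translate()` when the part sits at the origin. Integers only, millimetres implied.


cube([80, 15, 1016]);
translate([307, 0, 0]) cube([80, 15, 1016]);
translate([80, 0, 0]) cube([227, 15, 80]);
translate([80, 0, 936]) cube([227, 15, 80]);


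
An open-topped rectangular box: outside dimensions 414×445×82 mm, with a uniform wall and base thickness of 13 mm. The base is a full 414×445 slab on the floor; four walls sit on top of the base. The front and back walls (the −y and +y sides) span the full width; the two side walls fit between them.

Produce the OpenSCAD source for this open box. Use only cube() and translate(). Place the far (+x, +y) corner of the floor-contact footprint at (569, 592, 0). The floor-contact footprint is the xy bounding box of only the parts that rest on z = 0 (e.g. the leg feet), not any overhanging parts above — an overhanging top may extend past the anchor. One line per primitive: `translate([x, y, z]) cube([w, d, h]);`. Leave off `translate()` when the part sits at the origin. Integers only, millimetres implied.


translate([155, 147, 0]) cube([414, 445, 13]);
translate([155, 147, 13]) cube([414, 13, 69]);
translate([155, 579, 13]) cube([414, 13, 69]);
translate([155, 160, 13]) cube([13, 419, 69]);
translate([556, 160, 13]) cube([13, 419, 69]);


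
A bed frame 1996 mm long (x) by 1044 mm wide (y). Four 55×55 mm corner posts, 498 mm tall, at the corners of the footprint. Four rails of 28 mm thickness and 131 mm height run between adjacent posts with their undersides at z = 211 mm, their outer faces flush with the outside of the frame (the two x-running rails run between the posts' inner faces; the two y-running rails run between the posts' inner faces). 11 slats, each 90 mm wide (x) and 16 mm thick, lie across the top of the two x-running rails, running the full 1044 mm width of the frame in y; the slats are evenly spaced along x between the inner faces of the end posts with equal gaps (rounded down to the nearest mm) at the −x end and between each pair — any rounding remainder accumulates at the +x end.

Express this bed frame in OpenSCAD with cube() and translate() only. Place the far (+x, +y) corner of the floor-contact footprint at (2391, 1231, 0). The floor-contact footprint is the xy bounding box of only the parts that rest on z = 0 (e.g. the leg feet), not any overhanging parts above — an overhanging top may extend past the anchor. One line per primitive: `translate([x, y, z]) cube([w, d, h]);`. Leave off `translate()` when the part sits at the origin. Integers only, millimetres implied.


translate([395, 187, 0]) cube([55, 55, 498]);
translate([395, 1176, 0]) cube([55, 55, 498]);
translate([2336, 187, 0]) cube([55, 55, 498]);
translate([2336, 1176, 0]) cube([55, 55, 498]);
translate([450, 187, 211]) cube([1886, 28, 131]);
translate([450, 1203, 211]) cube([1886, 28, 131]);
translate([395, 242, 211]) cube([28, 934, 131]);
translate([2363, 242, 211]) cube([28, 934, 131]);
translate([524, 187, 342]) cube([90, 1044, 16]);
translate([688, 187, 342]) cube([90, 1044, 16]);
translate([852, 187, 342]) cube([90, 1044, 16]);
translate([1016, 187, 342]) cube([90, 1044, 16]);
translate([1180, 187, 342]) cube([90, 1044, 16]);
translate([1344, 187, 342]) cube([90, 1044, 16]);
translate([1508, 187, 342]) cube([90, 1044, 16]);
translate([1672, 187, 342]) cube([90, 1044, 16]);
translate([1836, 187, 342]) cube([90, 1044, 16]);
translate([2000, 187, 342]) cube([90, 1044, 16]);
translate([2164, 187, 342]) cube([90, 1044, 16]);


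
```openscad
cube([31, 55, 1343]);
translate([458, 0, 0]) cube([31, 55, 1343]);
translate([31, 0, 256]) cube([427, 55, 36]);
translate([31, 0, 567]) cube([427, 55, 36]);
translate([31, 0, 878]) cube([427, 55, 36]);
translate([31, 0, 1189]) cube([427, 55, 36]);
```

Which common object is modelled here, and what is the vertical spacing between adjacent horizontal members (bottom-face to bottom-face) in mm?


A ladder. The rung spacing is 311 mm.

Two tall 31×55 posts with 4 short bars between them — a ladder. Adjacent rungs sit at z = 256 and z = 567, so the spacing is 567 − 256 = 311 mm.


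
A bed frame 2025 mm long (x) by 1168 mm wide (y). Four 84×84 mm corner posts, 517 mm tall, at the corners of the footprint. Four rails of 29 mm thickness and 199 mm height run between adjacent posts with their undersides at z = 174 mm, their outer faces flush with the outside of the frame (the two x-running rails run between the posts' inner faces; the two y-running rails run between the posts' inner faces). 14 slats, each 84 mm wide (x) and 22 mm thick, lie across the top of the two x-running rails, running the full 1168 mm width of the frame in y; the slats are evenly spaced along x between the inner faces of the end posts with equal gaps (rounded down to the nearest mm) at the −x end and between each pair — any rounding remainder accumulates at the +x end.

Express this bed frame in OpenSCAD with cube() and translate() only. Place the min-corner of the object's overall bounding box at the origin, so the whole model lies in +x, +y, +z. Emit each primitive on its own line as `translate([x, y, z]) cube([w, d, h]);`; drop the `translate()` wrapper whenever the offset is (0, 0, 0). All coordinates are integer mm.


cube([84, 84, 517]);
translate([0, 1084, 0]) cube([84, 84, 517]);
translate([1941, 0, 0]) cube([84, 84, 517]);
translate([1941, 1084, 0]) cube([84, 84, 517]);
translate([84, 0, 174]) cube([1857, 29, 199]);
translate([84, 1139, 174]) cube([1857, 29, 199]);
translate([0, 84, 174]) cube([29, 1000, 199]);
translate([1996, 84, 174]) cube([29, 1000, 199]);
translate([129, 0, 373]) cube([84, 1168, 22]);
translate([258, 0, 373]) cube([84, 1168, 22]);
translate([387, 0, 373]) cube([84, 1168, 22]);
translate([516, 0, 373]) cube([84, 1168, 22]);
translate([645, 0, 373]) cube([84, 1168, 22]);
translate([774, 0, 373]) cube([84, 1168, 22]);
translate([903, 0, 373]) cube([84, 1168, 22]);
translate([1032, 0, 373]) cube([84, 1168, 22]);
translate([1161, 0, 373]) cube([84, 1168, 22]);
translate([1290, 0, 373]) cube([84, 1168, 22]);
translate([1419, 0, 373]) cube([84, 1168, 22]);
translate([1548, 0, 373]) cube([84, 1168, 22]);
translate([1677, 0, 373]) cube([84, 1168, 22]);
translate([1806, 0, 373]) cube([84, 1168, 22]);


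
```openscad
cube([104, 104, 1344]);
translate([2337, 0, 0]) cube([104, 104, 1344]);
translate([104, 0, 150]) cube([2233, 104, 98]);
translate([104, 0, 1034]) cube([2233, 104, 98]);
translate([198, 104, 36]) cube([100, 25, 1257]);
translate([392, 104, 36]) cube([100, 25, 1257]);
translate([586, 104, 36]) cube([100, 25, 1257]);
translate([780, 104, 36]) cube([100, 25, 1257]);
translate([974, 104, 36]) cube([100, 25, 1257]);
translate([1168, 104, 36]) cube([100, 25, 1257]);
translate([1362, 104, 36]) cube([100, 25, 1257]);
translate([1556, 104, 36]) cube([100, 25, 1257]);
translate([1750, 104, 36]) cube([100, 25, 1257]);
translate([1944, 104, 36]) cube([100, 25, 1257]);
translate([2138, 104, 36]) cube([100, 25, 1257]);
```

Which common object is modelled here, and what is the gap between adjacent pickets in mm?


A fence section. The picket gap is 94 mm.

Two posts, two rails, 11 pickets — a fence section. Span 2233 mm holds 11 pickets of 100 mm with 12 equal gaps: ⌊(2233 − 11·100) / 12⌋ = 94 mm.


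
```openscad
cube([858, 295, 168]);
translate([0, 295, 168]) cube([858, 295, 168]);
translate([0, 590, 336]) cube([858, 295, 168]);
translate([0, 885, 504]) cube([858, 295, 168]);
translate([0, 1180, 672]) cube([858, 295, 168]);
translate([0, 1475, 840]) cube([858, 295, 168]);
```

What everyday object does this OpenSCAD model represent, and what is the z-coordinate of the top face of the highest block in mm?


A staircase. The total rise is 1008 mm.

6 identical blocks, each offset up and back from the previous — a staircase. Each step is 168 mm tall and there are 6 of them, so the total rise is 6 × 168 = 1008 mm.


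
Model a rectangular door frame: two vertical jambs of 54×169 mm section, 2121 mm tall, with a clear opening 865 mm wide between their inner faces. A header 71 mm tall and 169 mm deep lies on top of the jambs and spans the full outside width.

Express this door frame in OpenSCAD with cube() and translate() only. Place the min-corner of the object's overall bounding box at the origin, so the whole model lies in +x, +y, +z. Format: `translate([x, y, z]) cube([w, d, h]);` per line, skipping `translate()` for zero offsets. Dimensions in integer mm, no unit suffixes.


cube([54, 169, 2121]);
translate([919, 0, 0]) cube([54, 169, 2121]);
translate([0, 0, 2121]) cube([973, 169, 71]);


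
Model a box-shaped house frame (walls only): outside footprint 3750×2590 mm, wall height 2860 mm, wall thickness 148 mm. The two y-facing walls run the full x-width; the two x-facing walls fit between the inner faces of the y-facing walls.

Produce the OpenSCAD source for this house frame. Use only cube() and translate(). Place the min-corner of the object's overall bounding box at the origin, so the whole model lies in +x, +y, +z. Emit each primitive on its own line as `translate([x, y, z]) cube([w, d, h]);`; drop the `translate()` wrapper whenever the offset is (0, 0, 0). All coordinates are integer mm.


cube([3750, 148, 2860]);
translate([0, 2442, 0]) cube([3750, 148, 2860]);
translate([0, 148, 0]) cube([148, 2294, 2860]);
translate([3602, 148, 0]) cube([148, 2294, 2860]);


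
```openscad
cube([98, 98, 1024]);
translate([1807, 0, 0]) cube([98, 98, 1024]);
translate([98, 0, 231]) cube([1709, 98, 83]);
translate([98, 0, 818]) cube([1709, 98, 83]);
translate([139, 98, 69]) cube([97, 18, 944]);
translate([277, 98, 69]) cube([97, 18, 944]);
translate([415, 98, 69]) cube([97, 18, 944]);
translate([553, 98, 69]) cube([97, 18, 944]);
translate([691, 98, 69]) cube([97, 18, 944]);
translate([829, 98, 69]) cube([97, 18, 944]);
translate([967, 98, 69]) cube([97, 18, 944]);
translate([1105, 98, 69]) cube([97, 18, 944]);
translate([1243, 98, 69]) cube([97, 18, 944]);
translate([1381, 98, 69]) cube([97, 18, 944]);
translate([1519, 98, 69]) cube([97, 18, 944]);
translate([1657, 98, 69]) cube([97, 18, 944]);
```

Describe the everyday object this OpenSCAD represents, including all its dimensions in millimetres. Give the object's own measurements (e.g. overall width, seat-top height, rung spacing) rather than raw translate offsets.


A fence section. Two 98×98 mm posts, 1024 mm tall, stand on the floor with a clear span of 1709 mm between their inner faces. Two horizontal rails of 98×83 mm section span the gap between the posts with their undersides at z = 231 mm and z = 818 mm, flush with the posts' −y face. 12 pickets, each 97 mm wide, 18 mm thick and 944 mm tall, are fixed to the +y face of the rails with their bottoms at z = 69 mm, spaced across the span with a 41 mm gap after the −x post and between neighbouring pickets, with 53 mm left before the +x post.


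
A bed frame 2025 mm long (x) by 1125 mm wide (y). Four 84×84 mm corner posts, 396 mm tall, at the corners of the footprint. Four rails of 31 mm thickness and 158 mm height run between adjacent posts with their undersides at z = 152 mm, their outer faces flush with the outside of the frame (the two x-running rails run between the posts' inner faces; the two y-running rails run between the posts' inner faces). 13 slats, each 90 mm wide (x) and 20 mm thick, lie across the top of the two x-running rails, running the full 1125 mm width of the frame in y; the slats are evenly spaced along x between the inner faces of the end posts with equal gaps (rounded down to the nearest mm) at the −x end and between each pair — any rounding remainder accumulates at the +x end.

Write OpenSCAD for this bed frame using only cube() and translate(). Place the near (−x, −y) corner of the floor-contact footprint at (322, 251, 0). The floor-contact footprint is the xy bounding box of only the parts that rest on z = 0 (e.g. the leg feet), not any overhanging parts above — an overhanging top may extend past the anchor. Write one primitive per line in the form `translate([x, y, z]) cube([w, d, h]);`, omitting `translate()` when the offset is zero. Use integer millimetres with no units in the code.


translate([322, 251, 0]) cube([84, 84, 396]);
translate([322, 1292, 0]) cube([84, 84, 396]);
translate([2263, 251, 0]) cube([84, 84, 396]);
translate([2263, 1292, 0]) cube([84, 84, 396]);
translate([406, 251, 152]) cube([1857, 31, 158]);
translate([406, 1345, 152]) cube([1857, 31, 158]);
translate([322, 335, 152]) cube([31, 957, 158]);
translate([2316, 335, 152]) cube([31, 957, 158]);
translate([455, 251, 310]) cube([90, 1125, 20]);
translate([594, 251, 310]) cube([90, 1125, 20]);
translate([733, 251, 310]) cube([90, 1125, 20]);
translate([872, 251, 310]) cube([90, 1125, 20]);
translate([1011, 251, 310]) cube([90, 1125, 20]);
translate([1150, 251, 310]) cube([90, 1125, 20]);
translate([1289, 251, 310]) cube([90, 1125, 20]);
translate([1428, 251, 310]) cube([90, 1125, 20]);
translate([1567, 251, 310]) cube([90, 1125, 20]);
translate([1706, 251, 310]) cube([90, 1125, 20]);
translate([1845, 251, 310]) cube([90, 1125, 20]);
translate([1984, 251, 310]) cube([90, 1125, 20]);
translate([2123, 251, 310]) cube([90, 1125, 20]);


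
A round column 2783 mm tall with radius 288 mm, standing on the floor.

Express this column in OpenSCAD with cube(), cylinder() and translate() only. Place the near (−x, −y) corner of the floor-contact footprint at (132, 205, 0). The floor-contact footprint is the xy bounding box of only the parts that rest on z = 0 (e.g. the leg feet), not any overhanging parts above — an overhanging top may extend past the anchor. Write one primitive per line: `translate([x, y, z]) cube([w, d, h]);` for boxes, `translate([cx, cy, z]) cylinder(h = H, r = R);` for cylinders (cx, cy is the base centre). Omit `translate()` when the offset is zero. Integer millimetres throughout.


translate([420, 493, 0]) cylinder(h = 2783, r = 288);


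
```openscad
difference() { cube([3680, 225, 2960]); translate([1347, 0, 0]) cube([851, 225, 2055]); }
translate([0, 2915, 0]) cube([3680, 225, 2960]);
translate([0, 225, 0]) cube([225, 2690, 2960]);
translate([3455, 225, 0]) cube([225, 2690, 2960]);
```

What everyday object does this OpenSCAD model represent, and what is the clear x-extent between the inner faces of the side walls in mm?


A single room. The interior width is 3230 mm.

Four walls enclosing a rectangle with a door in the front wall — a room. Outside width 3680 minus two 225 mm walls gives 3230 mm.


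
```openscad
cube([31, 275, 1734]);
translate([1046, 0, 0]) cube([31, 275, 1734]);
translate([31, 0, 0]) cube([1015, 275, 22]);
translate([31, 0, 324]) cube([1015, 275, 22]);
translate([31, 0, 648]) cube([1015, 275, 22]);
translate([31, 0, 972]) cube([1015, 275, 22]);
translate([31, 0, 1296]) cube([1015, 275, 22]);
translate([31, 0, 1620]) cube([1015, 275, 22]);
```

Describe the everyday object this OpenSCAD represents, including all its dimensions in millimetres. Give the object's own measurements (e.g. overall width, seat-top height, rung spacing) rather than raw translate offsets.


An open bookshelf. Two side panels, each 31 mm thick, 275 mm deep and 1734 mm tall, stand 1077 mm apart (outside-to-outside). Between them sit 6 shelves, each 22 mm thick and 275 mm deep, spanning the full gap between the sides. The bottom shelf rests on the floor (its underside at z = 0) and the clear gap between one shelf's top and the next shelf's underside is 302 mm.


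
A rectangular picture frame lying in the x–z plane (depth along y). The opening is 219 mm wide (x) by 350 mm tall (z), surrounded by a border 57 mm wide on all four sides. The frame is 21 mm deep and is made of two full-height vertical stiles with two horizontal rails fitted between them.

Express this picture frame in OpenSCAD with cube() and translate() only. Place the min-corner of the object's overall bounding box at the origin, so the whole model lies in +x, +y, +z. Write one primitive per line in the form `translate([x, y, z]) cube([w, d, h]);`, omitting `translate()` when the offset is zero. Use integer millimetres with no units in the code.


cube([57, 21, 464]);
translate([276, 0, 0]) cube([57, 21, 464]);
translate([57, 0, 0]) cube([219, 21, 57]);
translate([57, 0, 407]) cube([219, 21, 57]);


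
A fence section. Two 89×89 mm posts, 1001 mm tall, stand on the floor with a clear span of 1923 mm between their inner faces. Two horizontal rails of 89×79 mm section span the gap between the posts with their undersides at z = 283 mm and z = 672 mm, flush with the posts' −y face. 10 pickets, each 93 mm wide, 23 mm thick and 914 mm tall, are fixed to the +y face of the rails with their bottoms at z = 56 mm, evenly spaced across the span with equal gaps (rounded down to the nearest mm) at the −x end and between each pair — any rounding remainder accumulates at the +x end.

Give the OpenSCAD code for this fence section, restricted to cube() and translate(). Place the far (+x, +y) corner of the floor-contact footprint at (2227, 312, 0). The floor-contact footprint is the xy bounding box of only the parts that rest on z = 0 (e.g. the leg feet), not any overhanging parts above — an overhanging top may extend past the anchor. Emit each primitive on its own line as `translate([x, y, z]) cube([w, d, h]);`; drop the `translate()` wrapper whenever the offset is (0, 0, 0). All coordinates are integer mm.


translate([126, 223, 0]) cube([89, 89, 1001]);
translate([2138, 223, 0]) cube([89, 89, 1001]);
translate([215, 223, 283]) cube([1923, 89, 79]);
translate([215, 223, 672]) cube([1923, 89, 79]);
translate([305, 312, 56]) cube([93, 23, 914]);
translate([488, 312, 56]) cube([93, 23, 914]);
translate([671, 312, 56]) cube([93, 23, 914]);
translate([854, 312, 56]) cube([93, 23, 914]);
translate([1037, 312, 56]) cube([93, 23, 914]);
translate([1220, 312, 56]) cube([93, 23, 914]);
translate([1403, 312, 56]) cube([93, 23, 914]);
translate([1586, 312, 56]) cube([93, 23, 914]);
translate([1769, 312, 56]) cube([93, 23, 914]);
translate([1952, 312, 56]) cube([93, 23, 914]);


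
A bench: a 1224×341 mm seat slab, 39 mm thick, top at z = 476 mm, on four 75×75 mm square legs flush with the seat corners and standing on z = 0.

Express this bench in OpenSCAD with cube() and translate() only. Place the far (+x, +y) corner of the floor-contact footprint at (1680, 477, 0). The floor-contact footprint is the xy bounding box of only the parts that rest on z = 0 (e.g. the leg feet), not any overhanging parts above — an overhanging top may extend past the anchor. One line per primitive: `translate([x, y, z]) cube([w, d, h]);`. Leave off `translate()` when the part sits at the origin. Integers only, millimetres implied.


translate([456, 136, 437]) cube([1224, 341, 39]);
translate([456, 136, 0]) cube([75, 75, 437]);
translate([456, 402, 0]) cube([75, 75, 437]);
translate([1605, 136, 0]) cube([75, 75, 437]);
translate([1605, 402, 0]) cube([75, 75, 437]);


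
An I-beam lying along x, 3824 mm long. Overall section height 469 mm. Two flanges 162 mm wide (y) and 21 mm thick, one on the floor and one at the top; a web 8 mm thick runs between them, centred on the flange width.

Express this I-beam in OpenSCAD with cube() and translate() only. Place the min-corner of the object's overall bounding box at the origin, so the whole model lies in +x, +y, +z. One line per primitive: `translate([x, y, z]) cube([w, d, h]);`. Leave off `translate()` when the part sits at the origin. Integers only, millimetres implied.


cube([3824, 162, 21]);
translate([0, 77, 21]) cube([3824, 8, 427]);
translate([0, 0, 448]) cube([3824, 162, 21]);


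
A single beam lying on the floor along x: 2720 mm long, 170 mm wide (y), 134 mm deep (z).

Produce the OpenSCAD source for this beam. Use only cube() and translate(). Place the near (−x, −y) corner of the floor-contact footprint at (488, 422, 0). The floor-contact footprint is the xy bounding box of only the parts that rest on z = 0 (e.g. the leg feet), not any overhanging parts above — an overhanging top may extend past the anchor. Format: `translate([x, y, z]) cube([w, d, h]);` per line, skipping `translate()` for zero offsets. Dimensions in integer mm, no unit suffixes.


translate([488, 422, 0]) cube([2720, 170, 134]);


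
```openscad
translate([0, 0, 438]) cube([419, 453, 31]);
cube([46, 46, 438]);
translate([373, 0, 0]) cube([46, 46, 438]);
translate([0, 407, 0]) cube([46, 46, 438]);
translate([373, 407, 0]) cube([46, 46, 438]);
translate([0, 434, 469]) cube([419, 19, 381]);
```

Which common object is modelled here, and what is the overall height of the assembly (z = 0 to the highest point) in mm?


A chair. The overall height is 850 mm.

A slab on four corner posts with a tall panel at the back — a chair. The seat slab sits at z = 438 with thickness 31, and the 381 mm backrest starts at the seat top, so the overall height is 438 + 31 + 381 = 850 mm.


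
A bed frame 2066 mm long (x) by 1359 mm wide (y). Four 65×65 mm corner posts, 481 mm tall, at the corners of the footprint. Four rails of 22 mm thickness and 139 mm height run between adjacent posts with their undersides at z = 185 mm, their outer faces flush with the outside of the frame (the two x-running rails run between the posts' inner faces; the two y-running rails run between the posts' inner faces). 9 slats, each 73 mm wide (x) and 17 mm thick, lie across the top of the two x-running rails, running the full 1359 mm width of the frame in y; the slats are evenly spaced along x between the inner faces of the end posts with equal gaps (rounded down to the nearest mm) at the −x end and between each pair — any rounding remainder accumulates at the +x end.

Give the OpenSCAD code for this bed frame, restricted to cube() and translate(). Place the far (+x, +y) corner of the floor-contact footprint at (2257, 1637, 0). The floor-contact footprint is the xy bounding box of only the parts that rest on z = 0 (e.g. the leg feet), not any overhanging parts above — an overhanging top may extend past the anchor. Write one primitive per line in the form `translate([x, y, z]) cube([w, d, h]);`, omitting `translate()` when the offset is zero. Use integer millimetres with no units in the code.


translate([191, 278, 0]) cube([65, 65, 481]);
translate([191, 1572, 0]) cube([65, 65, 481]);
translate([2192, 278, 0]) cube([65, 65, 481]);
translate([2192, 1572, 0]) cube([65, 65, 481]);
translate([256, 278, 185]) cube([1936, 22, 139]);
translate([256, 1615, 185]) cube([1936, 22, 139]);
translate([191, 343, 185]) cube([22, 1229, 139]);
translate([2235, 343, 185]) cube([22, 1229, 139]);
translate([383, 278, 324]) cube([73, 1359, 17]);
translate([583, 278, 324]) cube([73, 1359, 17]);
translate([783, 278, 324]) cube([73, 1359, 17]);
translate([983, 278, 324]) cube([73, 1359, 17]);
translate([1183, 278, 324]) cube([73, 1359, 17]);
translate([1383, 278, 324]) cube([73, 1359, 17]);
translate([1583, 278, 324]) cube([73, 1359, 17]);
translate([1783, 278, 324]) cube([73, 1359, 17]);
translate([1983, 278, 324]) cube([73, 1359, 17]);


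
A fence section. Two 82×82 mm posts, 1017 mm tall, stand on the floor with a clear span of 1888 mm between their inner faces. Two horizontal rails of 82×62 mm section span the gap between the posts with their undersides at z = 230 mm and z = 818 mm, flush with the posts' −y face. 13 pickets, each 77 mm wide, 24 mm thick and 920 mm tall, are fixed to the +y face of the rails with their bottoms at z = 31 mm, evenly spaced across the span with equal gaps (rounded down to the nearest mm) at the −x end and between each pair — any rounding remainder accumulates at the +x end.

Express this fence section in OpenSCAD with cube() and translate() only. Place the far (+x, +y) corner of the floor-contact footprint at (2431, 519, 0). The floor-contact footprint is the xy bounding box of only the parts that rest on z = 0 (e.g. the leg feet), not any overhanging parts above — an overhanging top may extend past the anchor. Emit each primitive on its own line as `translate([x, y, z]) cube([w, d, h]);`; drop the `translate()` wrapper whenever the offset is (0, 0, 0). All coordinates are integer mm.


translate([379, 437, 0]) cube([82, 82, 1017]);
translate([2349, 437, 0]) cube([82, 82, 1017]);
translate([461, 437, 230]) cube([1888, 82, 62]);
translate([461, 437, 818]) cube([1888, 82, 62]);
translate([524, 519, 31]) cube([77, 24, 920]);
translate([664, 519, 31]) cube([77, 24, 920]);
translate([804, 519, 31]) cube([77, 24, 920]);
translate([944, 519, 31]) cube([77, 24, 920]);
translate([1084, 519, 31]) cube([77, 24, 920]);
translate([1224, 519, 31]) cube([77, 24, 920]);
translate([1364, 519, 31]) cube([77, 24, 920]);
translate([1504, 519, 31]) cube([77, 24, 920]);
translate([1644, 519, 31]) cube([77, 24, 920]);
translate([1784, 519, 31]) cube([77, 24, 920]);
translate([1924, 519, 31]) cube([77, 24, 920]);
translate([2064, 519, 31]) cube([77, 24, 920]);
translate([2204, 519, 31]) cube([77, 24, 920]);


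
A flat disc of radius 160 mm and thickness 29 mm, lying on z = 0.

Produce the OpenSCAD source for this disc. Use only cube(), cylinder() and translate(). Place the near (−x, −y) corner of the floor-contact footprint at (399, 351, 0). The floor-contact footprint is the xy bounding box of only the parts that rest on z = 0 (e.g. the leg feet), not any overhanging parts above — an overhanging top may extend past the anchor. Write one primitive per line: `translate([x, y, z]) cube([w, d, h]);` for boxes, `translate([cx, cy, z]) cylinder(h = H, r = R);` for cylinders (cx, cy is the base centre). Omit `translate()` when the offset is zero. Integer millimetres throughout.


translate([559, 511, 0]) cylinder(h = 29, r = 160);


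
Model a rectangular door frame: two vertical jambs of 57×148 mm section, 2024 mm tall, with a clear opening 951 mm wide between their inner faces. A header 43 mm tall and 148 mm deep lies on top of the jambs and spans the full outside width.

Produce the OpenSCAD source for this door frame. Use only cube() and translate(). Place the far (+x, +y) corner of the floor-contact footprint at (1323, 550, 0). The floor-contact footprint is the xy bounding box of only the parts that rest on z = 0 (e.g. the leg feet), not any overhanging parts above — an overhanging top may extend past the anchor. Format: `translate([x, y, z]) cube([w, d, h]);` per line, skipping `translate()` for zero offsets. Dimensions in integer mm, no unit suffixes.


translate([258, 402, 0]) cube([57, 148, 2024]);
translate([1266, 402, 0]) cube([57, 148, 2024]);
translate([258, 402, 2024]) cube([1065, 148, 43]);


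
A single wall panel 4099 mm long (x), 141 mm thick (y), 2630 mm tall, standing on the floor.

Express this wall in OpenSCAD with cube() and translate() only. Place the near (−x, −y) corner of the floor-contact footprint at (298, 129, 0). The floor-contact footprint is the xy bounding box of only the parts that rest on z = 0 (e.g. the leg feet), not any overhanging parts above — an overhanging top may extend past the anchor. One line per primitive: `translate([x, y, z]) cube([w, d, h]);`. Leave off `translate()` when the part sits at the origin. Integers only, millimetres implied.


translate([298, 129, 0]) cube([4099, 141, 2630]);


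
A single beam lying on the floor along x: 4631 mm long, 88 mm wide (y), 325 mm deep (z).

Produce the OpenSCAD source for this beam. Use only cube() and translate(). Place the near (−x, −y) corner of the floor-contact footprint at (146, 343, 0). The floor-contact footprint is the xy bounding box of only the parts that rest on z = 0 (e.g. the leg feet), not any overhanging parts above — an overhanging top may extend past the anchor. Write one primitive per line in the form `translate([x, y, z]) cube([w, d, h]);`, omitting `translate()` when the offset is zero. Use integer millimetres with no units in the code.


translate([146, 343, 0]) cube([4631, 88, 325]);


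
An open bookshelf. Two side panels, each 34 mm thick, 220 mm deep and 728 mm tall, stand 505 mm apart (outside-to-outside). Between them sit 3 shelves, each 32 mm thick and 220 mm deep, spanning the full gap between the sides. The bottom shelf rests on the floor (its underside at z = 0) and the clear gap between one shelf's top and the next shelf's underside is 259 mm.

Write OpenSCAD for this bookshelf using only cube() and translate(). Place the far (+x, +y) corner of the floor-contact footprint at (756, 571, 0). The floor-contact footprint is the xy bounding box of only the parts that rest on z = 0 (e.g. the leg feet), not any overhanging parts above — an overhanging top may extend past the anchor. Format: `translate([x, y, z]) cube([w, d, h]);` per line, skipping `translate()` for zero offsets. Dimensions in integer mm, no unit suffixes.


translate([251, 351, 0]) cube([34, 220, 728]);
translate([722, 351, 0]) cube([34, 220, 728]);
translate([285, 351, 0]) cube([437, 220, 32]);
translate([285, 351, 291]) cube([437, 220, 32]);
translate([285, 351, 582]) cube([437, 220, 32]);


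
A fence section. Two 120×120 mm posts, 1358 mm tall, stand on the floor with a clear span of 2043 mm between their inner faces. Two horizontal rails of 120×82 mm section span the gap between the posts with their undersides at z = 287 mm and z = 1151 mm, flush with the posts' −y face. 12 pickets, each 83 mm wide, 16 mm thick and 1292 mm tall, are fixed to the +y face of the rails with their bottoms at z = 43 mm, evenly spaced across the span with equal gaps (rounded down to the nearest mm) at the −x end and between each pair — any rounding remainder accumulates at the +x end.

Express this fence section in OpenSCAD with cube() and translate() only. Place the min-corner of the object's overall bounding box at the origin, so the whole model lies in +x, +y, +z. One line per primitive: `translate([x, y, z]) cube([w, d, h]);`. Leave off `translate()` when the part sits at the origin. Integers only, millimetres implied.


cube([120, 120, 1358]);
translate([2163, 0, 0]) cube([120, 120, 1358]);
translate([120, 0, 287]) cube([2043, 120, 82]);
translate([120, 0, 1151]) cube([2043, 120, 82]);
translate([200, 120, 43]) cube([83, 16, 1292]);
translate([363, 120, 43]) cube([83, 16, 1292]);
translate([526, 120, 43]) cube([83, 16, 1292]);
translate([689, 120, 43]) cube([83, 16, 1292]);
translate([852, 120, 43]) cube([83, 16, 1292]);
translate([1015, 120, 43]) cube([83, 16, 1292]);
translate([1178, 120, 43]) cube([83, 16, 1292]);
translate([1341, 120, 43]) cube([83, 16, 1292]);
translate([1504, 120, 43]) cube([83, 16, 1292]);
translate([1667, 120, 43]) cube([83, 16, 1292]);
translate([1830, 120, 43]) cube([83, 16, 1292]);
translate([1993, 120, 43]) cube([83, 16, 1292]);


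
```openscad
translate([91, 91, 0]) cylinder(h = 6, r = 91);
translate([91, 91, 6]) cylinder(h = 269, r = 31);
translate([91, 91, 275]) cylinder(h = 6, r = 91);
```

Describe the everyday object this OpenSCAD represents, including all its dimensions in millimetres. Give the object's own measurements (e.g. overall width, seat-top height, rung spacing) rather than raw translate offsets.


A spool: two coaxial disc flanges of radius 91 mm and thickness 6 mm, joined by a core cylinder of radius 31 mm and height 269 mm. The lower flange rests on z = 0 and the three cylinders share a vertical axis.


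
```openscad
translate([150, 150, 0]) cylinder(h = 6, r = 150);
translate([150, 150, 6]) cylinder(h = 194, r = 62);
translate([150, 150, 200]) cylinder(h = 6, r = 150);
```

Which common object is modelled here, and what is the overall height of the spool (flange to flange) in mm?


A spool. The overall height is 206 mm.

Three coaxial cylinders, large–small–large — a spool. Two 6 mm flanges and a 194 mm core give 6 + 194 + 6 = 206 mm.


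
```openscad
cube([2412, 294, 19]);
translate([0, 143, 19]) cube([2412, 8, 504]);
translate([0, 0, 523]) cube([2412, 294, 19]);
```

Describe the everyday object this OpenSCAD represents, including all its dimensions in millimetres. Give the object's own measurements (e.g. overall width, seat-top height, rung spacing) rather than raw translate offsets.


An I-beam lying along x, 2412 mm long. Overall section height 542 mm. Two flanges 294 mm wide (y) and 19 mm thick, one on the floor and one at the top; a web 8 mm thick runs between them, centred on the flange width.


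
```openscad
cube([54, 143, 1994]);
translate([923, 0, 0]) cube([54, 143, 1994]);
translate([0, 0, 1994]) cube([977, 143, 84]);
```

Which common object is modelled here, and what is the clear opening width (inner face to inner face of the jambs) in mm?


A door frame. The clear opening width is 869 mm.

Two 1994 mm tall posts with a header on top — a door frame. The left jamb is 54 mm wide at x = 0; the right jamb starts at x = 923. The clear opening is 923 − 54 = 869 mm.


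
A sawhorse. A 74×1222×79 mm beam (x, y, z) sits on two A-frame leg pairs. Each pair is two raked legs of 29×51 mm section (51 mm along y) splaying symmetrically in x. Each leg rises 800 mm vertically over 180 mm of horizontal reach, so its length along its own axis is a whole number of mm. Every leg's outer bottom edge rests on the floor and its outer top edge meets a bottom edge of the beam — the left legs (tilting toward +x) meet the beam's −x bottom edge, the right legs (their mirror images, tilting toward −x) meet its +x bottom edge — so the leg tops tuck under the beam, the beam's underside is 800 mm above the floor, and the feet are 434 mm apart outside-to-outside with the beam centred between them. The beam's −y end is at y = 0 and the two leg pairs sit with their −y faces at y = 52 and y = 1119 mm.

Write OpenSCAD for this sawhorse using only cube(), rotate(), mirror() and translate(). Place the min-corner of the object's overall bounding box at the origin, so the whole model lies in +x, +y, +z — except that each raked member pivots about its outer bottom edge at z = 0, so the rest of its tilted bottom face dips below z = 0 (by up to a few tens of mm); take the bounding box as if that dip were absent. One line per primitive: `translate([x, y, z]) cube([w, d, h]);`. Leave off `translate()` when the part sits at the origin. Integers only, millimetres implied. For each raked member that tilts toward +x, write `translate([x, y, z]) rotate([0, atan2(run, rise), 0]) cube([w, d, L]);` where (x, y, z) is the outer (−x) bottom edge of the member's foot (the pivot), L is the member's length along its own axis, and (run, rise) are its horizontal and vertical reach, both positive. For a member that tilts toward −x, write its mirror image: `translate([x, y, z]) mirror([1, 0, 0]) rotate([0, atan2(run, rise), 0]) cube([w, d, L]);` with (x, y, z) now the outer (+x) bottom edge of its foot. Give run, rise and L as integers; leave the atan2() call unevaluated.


translate([180, 0, 800]) cube([74, 1222, 79]);
translate([0, 52, 0]) rotate([0, atan2(180, 800), 0]) cube([29, 51, 820]);
translate([434, 52, 0]) mirror([1, 0, 0]) rotate([0, atan2(180, 800), 0]) cube([29, 51, 820]);
translate([0, 1119, 0]) rotate([0, atan2(180, 800), 0]) cube([29, 51, 820]);
translate([434, 1119, 0]) mirror([1, 0, 0]) rotate([0, atan2(180, 800), 0]) cube([29, 51, 820]);
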